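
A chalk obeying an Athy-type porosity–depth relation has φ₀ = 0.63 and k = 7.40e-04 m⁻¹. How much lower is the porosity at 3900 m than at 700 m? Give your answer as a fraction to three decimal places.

0.340

Working in km (1 km = 1000 m; k in km⁻¹ = k in m⁻¹ × 1000):
φ(0.7) = 0.63·e^(−0.74×0.7) = 0.3753
φ(3.9) = 0.63·e^(−0.74×3.9) = 0.0352
Δφ = 0.3753 − 0.0352 = 0.3401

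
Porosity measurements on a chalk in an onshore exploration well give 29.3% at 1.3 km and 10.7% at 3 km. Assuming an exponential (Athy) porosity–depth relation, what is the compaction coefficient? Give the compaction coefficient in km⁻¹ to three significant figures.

Athy: φ(z) = φ₀ e^(−kz) ⇒ φ₁/φ₂ = e^{k(z₂−z₁)} ⇒ k = ln(φ₁/φ₂)/(z₂−z₁)
k = ln(0.293/0.107) / (3 − 1.3) = ln(2.738) / 1.7 = 1.0073 / 1.7 = 0.5926 km⁻¹

0.593 km⁻¹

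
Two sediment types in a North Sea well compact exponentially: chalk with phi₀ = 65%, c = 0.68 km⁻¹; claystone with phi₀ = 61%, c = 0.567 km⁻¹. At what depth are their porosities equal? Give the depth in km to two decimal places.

0.56 km

Set phi₀ₐ e^(−cₐZ) = phi₀ᵦ e^(−cᵦZ) ⇒ ln(phi₀ₐ/phi₀ᵦ) = (cₐ − cᵦ)·Z
Z = ln(0.65/0.61) / (0.68 − 0.567) = 0.0635 / 0.113 = 0.562 km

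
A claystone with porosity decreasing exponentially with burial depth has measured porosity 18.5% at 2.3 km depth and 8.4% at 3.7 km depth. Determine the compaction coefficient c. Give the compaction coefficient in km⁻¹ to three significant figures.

0.564 km⁻¹

Athy: n(d) = n₀ e^(−cd) ⇒ n₁/n₂ = e^{c(d₂−d₁)} ⇒ c = ln(n₁/n₂)/(d₂−d₁)
c = ln(0.185/0.084) / (3.7 − 2.3) = ln(2.202) / 1.4 = 0.7895 / 1.4 = 0.564 km⁻¹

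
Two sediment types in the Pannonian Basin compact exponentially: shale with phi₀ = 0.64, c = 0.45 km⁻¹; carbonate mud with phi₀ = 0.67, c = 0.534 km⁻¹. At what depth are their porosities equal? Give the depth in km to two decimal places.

0.55 km

Set phi₀ₐ e^(−cₐZ) = phi₀ᵦ e^(−cᵦZ) ⇒ ln(phi₀ₐ/phi₀ᵦ) = (cₐ − cᵦ)·Z
Z = ln(0.64/0.67) / (0.45 − 0.534) = -0.0458 / -0.084 = 0.545 km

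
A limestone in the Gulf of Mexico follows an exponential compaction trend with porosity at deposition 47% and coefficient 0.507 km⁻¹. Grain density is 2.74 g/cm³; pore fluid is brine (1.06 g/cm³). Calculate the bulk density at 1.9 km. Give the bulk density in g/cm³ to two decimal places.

Porosity at depth: φ = 0.47·exp(−0.507×1.9) = 0.47×0.3816 = 0.1794
Bulk density: ρ_b = (1−φ)ρ_g + φ·ρ_f = 0.8206×2.74 + 0.1794×1.06
       = 2.249 + 0.190 = 2.439 g/cm³

2.44 g/cm³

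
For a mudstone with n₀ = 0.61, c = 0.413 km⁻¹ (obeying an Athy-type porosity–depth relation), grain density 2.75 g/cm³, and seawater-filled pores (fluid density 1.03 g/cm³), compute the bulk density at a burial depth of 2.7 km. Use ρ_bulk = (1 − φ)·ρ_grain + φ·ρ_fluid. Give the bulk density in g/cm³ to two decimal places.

2.41 g/cm³

Porosity at depth: n = 0.61·exp(−0.413×2.7) = 0.61×0.3279 = 0.2000
Bulk density: ρ_b = (1−n)ρ_g + n·ρ_f = 0.8000×2.75 + 0.2000×1.03
       = 2.200 + 0.206 = 2.406 g/cm³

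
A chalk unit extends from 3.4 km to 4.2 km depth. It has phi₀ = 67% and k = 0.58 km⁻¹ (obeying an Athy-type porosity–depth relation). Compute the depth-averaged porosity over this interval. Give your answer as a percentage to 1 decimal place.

7.5%

⟨phi⟩ = (1/(z₂−z₁)) ∫ phi₀ e^(−kz) dz = phi₀·(e^(−k·z₁) − e^(−k·z₂)) / (k·(z₂−z₁))
e^(−0.58×3.4) = 0.1392; e^(−0.58×4.2) = 0.0875
⟨phi⟩ = 0.67 × (0.1392 − 0.0875) / (0.58 × 0.8) = 0.67 × 0.1114 = 0.0746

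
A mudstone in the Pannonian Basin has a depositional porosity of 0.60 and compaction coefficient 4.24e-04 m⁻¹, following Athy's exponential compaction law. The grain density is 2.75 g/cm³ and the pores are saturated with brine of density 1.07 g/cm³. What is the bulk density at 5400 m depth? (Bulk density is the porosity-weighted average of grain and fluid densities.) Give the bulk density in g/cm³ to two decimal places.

2.65 g/cm³

Working in km (1 km = 1000 m; k in km⁻¹ = k in m⁻¹ × 1000):
Porosity at depth: phi = 0.6·exp(−0.424×5.4) = 0.6×0.1013 = 0.0608
Bulk density: ρ_b = (1−phi)ρ_g + phi·ρ_f = 0.9392×2.75 + 0.0608×1.07
       = 2.583 + 0.065 = 2.648 g/cm³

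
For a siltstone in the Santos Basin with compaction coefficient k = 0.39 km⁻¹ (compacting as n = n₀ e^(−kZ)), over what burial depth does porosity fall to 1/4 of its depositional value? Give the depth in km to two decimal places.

n/n₀ = 1/4 ⇒ exp(−k·Z) = 1/4 ⇒ Z = ln(4) / k
Z = 1.3863 / 0.39 = 3.555 km

3.55 km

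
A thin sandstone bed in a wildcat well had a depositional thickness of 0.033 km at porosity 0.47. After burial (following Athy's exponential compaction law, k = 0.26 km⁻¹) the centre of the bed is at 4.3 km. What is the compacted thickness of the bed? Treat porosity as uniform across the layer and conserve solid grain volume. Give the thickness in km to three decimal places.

Porosity at 4.3 km: φ = 0.47·exp(−0.26×4.3) = 0.1537
Solid-volume conservation: h(1−φ) = h₀(1−φ₀) ⇒ h = h₀·(1−φ₀)/(1−φ)
h = 0.033 × (1 − 0.47)/(1 − 0.1537) = 0.033 × 0.6262 = 0.0207 km

0.021 km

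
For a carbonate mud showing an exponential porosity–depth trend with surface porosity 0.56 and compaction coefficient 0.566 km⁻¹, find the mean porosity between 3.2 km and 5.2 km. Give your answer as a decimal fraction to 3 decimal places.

0.055

⟨φ⟩ = (1/(d₂−d₁)) ∫ φ₀ e^(−cd) dd = φ₀·(e^(−c·d₁) − e^(−c·d₂)) / (c·(d₂−d₁))
e^(−0.566×3.2) = 0.1635; e^(−0.566×5.2) = 0.0527
⟨φ⟩ = 0.56 × (0.1635 − 0.0527) / (0.566 × 2) = 0.56 × 0.0978 = 0.0548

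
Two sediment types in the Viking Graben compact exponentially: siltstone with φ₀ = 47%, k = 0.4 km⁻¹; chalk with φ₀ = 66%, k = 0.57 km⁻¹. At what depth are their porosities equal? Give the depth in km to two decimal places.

Set φ₀ₐ e^(−kₐd) = φ₀ᵦ e^(−kᵦd) ⇒ ln(φ₀ₐ/φ₀ᵦ) = (kₐ − kᵦ)·d
d = ln(0.47/0.66) / (0.4 − 0.57) = -0.3395 / -0.17 = 1.997 km

2.00 km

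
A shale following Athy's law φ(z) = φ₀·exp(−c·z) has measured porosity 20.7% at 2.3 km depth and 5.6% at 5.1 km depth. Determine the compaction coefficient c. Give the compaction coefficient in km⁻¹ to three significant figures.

Athy: φ(z) = φ₀ e^(−cz) ⇒ φ₁/φ₂ = e^{c(z₂−z₁)} ⇒ c = ln(φ₁/φ₂)/(z₂−z₁)
c = ln(0.207/0.056) / (5.1 − 2.3) = ln(3.696) / 2.8 = 1.3074 / 2.8 = 0.4669 km⁻¹

0.467 km⁻¹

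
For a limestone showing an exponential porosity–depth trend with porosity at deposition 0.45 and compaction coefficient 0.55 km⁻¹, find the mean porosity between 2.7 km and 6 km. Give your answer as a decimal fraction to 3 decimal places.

⟨n⟩ = (1/(d₂−d₁)) ∫ n₀ e^(−βd) dd = n₀·(e^(−β·d₁) − e^(−β·d₂)) / (β·(d₂−d₁))
e^(−0.55×2.7) = 0.2265; e^(−0.55×6) = 0.0369
⟨n⟩ = 0.45 × (0.2265 − 0.0369) / (0.55 × 3.3) = 0.45 × 0.1045 = 0.0470

0.047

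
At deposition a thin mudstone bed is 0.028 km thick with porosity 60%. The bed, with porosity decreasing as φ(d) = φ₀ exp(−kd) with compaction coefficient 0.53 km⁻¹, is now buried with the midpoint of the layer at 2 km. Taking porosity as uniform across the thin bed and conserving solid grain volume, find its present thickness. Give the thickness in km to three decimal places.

0.014 km

Porosity at 2 km: φ = 0.6·exp(−0.53×2) = 0.2079
Solid-volume conservation: h(1−φ) = h₀(1−φ₀) ⇒ h = h₀·(1−φ₀)/(1−φ)
h = 0.028 × (1 − 0.6)/(1 − 0.2079) = 0.028 × 0.5050 = 0.0141 km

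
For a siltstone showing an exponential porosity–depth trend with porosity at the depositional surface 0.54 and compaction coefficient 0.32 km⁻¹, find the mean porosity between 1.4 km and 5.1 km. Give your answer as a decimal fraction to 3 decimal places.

⟨n⟩ = (1/(d₂−d₁)) ∫ n₀ e^(−kd) dd = n₀·(e^(−k·d₁) − e^(−k·d₂)) / (k·(d₂−d₁))
e^(−0.32×1.4) = 0.6389; e^(−0.32×5.1) = 0.1955
⟨n⟩ = 0.54 × (0.6389 − 0.1955) / (0.32 × 3.7) = 0.54 × 0.3745 = 0.2022

0.202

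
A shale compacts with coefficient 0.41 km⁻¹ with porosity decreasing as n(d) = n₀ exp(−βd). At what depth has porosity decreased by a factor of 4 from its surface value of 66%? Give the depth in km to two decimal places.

3.38 km

n/n₀ = 1/4 ⇒ exp(−β·d) = 1/4 ⇒ d = ln(4) / β
d = 1.3863 / 0.41 = 3.381 km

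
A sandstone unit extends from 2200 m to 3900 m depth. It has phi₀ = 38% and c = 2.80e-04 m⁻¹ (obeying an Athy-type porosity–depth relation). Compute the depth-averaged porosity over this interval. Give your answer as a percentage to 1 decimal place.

16.3%

Working in km (1 km = 1000 m; c in km⁻¹ = c in m⁻¹ × 1000):
⟨phi⟩ = (1/(Z₂−Z₁)) ∫ phi₀ e^(−cZ) dZ = phi₀·(e^(−c·Z₁) − e^(−c·Z₂)) / (c·(Z₂−Z₁))
e^(−0.28×2.2) = 0.5401; e^(−0.28×3.9) = 0.3355
⟨phi⟩ = 0.38 × (0.5401 − 0.3355) / (0.28 × 1.7) = 0.38 × 0.4297 = 0.1633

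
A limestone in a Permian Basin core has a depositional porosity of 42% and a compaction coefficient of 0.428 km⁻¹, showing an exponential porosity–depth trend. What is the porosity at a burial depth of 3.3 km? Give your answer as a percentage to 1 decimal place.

10.2%

phi = phi₀·exp(−c·d) = 0.42 × exp(−0.428 × 3.3) = 0.42 × exp(−1.412)
  = 0.42 × 0.2436 = 0.1023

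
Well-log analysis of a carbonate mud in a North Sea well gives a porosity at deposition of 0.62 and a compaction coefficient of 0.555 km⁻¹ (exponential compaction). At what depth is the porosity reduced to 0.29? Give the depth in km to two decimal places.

Invert Athy's law: d = ln(phi₀/phi) / β
d = ln(0.62/0.29) / 0.555 = ln(2.138) / 0.555 = 0.7598 / 0.555 = 1.369 km

1.37 km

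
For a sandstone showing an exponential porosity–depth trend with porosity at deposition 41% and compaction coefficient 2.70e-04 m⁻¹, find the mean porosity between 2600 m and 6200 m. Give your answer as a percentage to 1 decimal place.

Working in km (1 km = 1000 m; c in km⁻¹ = c in m⁻¹ × 1000):
⟨phi⟩ = (1/(z₂−z₁)) ∫ phi₀ e^(−cz) dz = phi₀·(e^(−c·z₁) − e^(−c·z₂)) / (c·(z₂−z₁))
e^(−0.27×2.6) = 0.4956; e^(−0.27×6.2) = 0.1875
⟨phi⟩ = 0.41 × (0.4956 − 0.1875) / (0.27 × 3.6) = 0.41 × 0.3170 = 0.1300

13.0%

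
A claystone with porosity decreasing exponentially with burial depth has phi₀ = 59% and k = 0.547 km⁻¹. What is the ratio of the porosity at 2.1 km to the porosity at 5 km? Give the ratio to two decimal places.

4.89

phi(d₁)/phi(d₂) = e^(−k·d₁)/e^(−k·d₂) = e^{k(d₂−d₁)}
= exp(0.547 × 2.9) = exp(1.586) = 4.8856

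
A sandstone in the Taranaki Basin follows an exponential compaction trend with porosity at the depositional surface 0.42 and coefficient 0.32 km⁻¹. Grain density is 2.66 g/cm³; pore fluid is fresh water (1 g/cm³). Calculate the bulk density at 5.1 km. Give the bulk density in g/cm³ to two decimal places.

2.52 g/cm³

Porosity at depth: φ = 0.42·exp(−0.32×5.1) = 0.42×0.1955 = 0.0821
Bulk density: ρ_b = (1−φ)ρ_g + φ·ρ_f = 0.9179×2.66 + 0.0821×1
       = 2.442 + 0.082 = 2.524 g/cm³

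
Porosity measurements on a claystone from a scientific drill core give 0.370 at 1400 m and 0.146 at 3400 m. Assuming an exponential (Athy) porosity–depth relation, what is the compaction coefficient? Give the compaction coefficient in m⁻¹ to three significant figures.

Working in km (1 km = 1000 m; k in km⁻¹ = k in m⁻¹ × 1000):
Athy: n(d) = n₀ e^(−kd) ⇒ n₁/n₂ = e^{k(d₂−d₁)} ⇒ k = ln(n₁/n₂)/(d₂−d₁)
k = ln(0.37/0.146) / (3.4 − 1.4) = ln(2.534) / 2 = 0.9299 / 2 = 0.4649 km⁻¹

0.000465 m⁻¹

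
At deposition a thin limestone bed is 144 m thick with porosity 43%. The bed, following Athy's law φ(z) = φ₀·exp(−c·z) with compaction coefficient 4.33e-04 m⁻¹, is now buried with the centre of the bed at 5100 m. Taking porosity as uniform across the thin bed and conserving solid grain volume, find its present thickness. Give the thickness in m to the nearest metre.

86 m

Working in km (1 km = 1000 m; c in km⁻¹ = c in m⁻¹ × 1000):
Porosity at 5.1 km: φ = 0.43·exp(−0.433×5.1) = 0.0473
Solid-volume conservation: h(1−φ) = h₀(1−φ₀) ⇒ h = h₀·(1−φ₀)/(1−φ)
h = 0.144 × (1 − 0.43)/(1 − 0.0473) = 0.144 × 0.5983 = 0.0862 km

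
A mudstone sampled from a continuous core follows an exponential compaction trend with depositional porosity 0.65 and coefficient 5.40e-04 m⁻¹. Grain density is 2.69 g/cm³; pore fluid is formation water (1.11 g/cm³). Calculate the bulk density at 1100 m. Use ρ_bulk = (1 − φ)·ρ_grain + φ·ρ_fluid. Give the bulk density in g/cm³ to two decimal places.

2.12 g/cm³

Working in km (1 km = 1000 m; β in km⁻¹ = β in m⁻¹ × 1000):
Porosity at depth: phi = 0.65·exp(−0.54×1.1) = 0.65×0.5521 = 0.3589
Bulk density: ρ_b = (1−phi)ρ_g + phi·ρ_f = 0.6411×2.69 + 0.3589×1.11
       = 1.725 + 0.398 = 2.123 g/cm³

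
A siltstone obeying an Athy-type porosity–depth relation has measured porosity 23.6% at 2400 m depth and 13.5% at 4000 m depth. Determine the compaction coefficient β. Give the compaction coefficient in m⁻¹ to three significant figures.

Working in km (1 km = 1000 m; β in km⁻¹ = β in m⁻¹ × 1000):
Athy: n(Z) = n₀ e^(−βZ) ⇒ n₁/n₂ = e^{β(Z₂−Z₁)} ⇒ β = ln(n₁/n₂)/(Z₂−Z₁)
β = ln(0.236/0.135) / (4 − 2.4) = ln(1.748) / 1.6 = 0.5586 / 1.6 = 0.3491 km⁻¹

0.000349 m⁻¹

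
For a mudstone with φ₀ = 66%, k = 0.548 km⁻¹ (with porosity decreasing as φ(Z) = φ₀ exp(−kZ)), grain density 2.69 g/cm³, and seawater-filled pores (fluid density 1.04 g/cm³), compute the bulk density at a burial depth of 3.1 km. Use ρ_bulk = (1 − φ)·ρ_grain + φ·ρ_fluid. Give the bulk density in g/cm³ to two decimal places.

Porosity at depth: φ = 0.66·exp(−0.548×3.1) = 0.66×0.1829 = 0.1207
Bulk density: ρ_b = (1−φ)ρ_g + φ·ρ_f = 0.8793×2.69 + 0.1207×1.04
       = 2.365 + 0.126 = 2.491 g/cm³

2.49 g/cm³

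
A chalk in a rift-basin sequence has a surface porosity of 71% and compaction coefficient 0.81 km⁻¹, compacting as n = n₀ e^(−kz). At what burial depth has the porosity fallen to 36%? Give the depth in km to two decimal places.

Invert Athy's law: z = ln(n₀/n) / k
z = ln(0.71/0.36) / 0.81 = ln(1.972) / 0.81 = 0.6792 / 0.81 = 0.838 km

0.84 km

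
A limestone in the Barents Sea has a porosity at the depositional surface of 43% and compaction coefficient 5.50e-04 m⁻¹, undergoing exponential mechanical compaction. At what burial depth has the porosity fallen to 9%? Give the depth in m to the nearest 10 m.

Working in km (1 km = 1000 m; k in km⁻¹ = k in m⁻¹ × 1000):
Invert Athy's law: z = ln(φ₀/φ) / k
z = ln(0.43/0.09) / 0.55 = ln(4.778) / 0.55 = 1.5640 / 0.55 = 2.844 km

2840 m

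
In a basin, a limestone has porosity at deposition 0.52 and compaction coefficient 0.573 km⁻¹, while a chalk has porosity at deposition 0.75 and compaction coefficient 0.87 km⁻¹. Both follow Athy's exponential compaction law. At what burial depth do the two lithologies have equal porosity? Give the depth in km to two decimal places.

1.23 km

Set phi₀ₐ e^(−kₐZ) = phi₀ᵦ e^(−kᵦZ) ⇒ ln(phi₀ₐ/phi₀ᵦ) = (kₐ − kᵦ)·Z
Z = ln(0.52/0.75) / (0.573 − 0.87) = -0.3662 / -0.297 = 1.233 km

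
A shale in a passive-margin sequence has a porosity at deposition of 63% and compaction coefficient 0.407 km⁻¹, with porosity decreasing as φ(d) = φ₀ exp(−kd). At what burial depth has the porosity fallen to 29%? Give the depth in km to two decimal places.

Invert Athy's law: d = ln(φ₀/φ) / k
d = ln(0.63/0.29) / 0.407 = ln(2.172) / 0.407 = 0.7758 / 0.407 = 1.906 km

1.91 km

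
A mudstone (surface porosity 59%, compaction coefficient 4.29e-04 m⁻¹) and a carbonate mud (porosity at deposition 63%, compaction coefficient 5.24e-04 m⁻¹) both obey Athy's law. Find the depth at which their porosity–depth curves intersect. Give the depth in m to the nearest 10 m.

690 m

Working in km (1 km = 1000 m; β in km⁻¹ = β in m⁻¹ × 1000):
Set φ₀ₐ e^(−βₐz) = φ₀ᵦ e^(−βᵦz) ⇒ ln(φ₀ₐ/φ₀ᵦ) = (βₐ − βᵦ)·z
z = ln(0.59/0.63) / (0.429 − 0.524) = -0.0656 / -0.095 = 0.690 km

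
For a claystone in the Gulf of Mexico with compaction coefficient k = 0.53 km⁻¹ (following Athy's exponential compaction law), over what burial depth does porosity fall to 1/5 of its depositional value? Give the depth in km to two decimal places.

3.04 km

n/n₀ = 1/5 ⇒ exp(−k·Z) = 1/5 ⇒ Z = ln(5) / k
Z = 1.6094 / 0.53 = 3.037 km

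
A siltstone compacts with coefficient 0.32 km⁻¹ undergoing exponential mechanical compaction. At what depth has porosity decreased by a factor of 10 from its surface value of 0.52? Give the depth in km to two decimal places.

n/n₀ = 1/10 ⇒ exp(−k·z) = 1/10 ⇒ z = ln(10) / k
z = 2.3026 / 0.32 = 7.196 km

7.20 km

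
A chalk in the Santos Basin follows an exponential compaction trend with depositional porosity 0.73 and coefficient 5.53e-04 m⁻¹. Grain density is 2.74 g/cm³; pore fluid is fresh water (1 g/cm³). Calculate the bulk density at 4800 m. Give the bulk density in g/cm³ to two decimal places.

Working in km (1 km = 1000 m; c in km⁻¹ = c in m⁻¹ × 1000):
Porosity at depth: phi = 0.73·exp(−0.553×4.8) = 0.73×0.0703 = 0.0513
Bulk density: ρ_b = (1−phi)ρ_g + phi·ρ_f = 0.9487×2.74 + 0.0513×1
       = 2.599 + 0.051 = 2.651 g/cm³

2.65 g/cm³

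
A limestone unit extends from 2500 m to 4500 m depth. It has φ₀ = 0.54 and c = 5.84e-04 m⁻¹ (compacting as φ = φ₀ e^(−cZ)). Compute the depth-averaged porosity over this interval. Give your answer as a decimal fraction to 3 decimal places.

0.074

Working in km (1 km = 1000 m; c in km⁻¹ = c in m⁻¹ × 1000):
⟨φ⟩ = (1/(Z₂−Z₁)) ∫ φ₀ e^(−cZ) dZ = φ₀·(e^(−c·Z₁) − e^(−c·Z₂)) / (c·(Z₂−Z₁))
e^(−0.584×2.5) = 0.2322; e^(−0.584×4.5) = 0.0722
⟨φ⟩ = 0.54 × (0.2322 − 0.0722) / (0.584 × 2) = 0.54 × 0.1370 = 0.0740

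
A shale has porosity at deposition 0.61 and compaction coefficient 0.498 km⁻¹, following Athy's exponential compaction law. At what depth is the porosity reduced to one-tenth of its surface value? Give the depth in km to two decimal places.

phi/phi₀ = 1/10 ⇒ exp(−c·Z) = 1/10 ⇒ Z = ln(10) / c
Z = 2.3026 / 0.498 = 4.624 km

4.62 km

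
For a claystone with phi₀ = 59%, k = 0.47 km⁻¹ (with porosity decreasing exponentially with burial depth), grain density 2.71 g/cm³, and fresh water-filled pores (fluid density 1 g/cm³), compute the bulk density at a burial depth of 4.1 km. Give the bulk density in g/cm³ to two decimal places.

Porosity at depth: phi = 0.59·exp(−0.47×4.1) = 0.59×0.1456 = 0.0859
Bulk density: ρ_b = (1−phi)ρ_g + phi·ρ_f = 0.9141×2.71 + 0.0859×1
       = 2.477 + 0.086 = 2.563 g/cm³

2.56 g/cm³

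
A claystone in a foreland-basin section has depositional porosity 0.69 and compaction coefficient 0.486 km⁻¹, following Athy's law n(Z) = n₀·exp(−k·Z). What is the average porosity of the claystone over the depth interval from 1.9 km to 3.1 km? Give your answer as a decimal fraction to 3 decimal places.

⟨n⟩ = (1/(Z₂−Z₁)) ∫ n₀ e^(−kZ) dZ = n₀·(e^(−k·Z₁) − e^(−k·Z₂)) / (k·(Z₂−Z₁))
e^(−0.486×1.9) = 0.3972; e^(−0.486×3.1) = 0.2217
⟨n⟩ = 0.69 × (0.3972 − 0.2217) / (0.486 × 1.2) = 0.69 × 0.3009 = 0.2076

0.208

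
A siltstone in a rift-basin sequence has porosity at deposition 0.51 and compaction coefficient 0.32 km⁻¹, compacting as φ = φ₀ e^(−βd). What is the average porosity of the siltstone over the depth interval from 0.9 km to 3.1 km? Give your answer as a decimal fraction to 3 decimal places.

0.275

⟨φ⟩ = (1/(d₂−d₁)) ∫ φ₀ e^(−βd) dd = φ₀·(e^(−β·d₁) − e^(−β·d₂)) / (β·(d₂−d₁))
e^(−0.32×0.9) = 0.7498; e^(−0.32×3.1) = 0.3708
⟨φ⟩ = 0.51 × (0.7498 − 0.3708) / (0.32 × 2.2) = 0.51 × 0.5382 = 0.2745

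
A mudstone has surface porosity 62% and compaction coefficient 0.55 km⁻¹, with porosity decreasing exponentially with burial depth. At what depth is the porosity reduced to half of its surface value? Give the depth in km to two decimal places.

phi/phi₀ = 1/2 ⇒ exp(−c·z) = 1/2 ⇒ z = ln(2) / c
z = 0.6931 / 0.55 = 1.260 km

1.26 km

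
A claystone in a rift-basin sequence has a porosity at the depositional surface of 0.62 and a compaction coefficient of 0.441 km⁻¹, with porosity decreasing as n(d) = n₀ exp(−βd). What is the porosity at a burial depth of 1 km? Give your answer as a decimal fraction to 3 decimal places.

0.399

n = n₀·exp(−β·d) = 0.62 × exp(−0.441 × 1) = 0.62 × exp(−0.441)
  = 0.62 × 0.6434 = 0.3989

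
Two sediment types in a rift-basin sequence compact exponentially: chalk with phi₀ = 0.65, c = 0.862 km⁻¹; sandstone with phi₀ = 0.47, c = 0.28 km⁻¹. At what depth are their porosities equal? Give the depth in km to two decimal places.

Set phi₀ₐ e^(−cₐd) = phi₀ᵦ e^(−cᵦd) ⇒ ln(phi₀ₐ/phi₀ᵦ) = (cₐ − cᵦ)·d
d = ln(0.65/0.47) / (0.862 − 0.28) = 0.3242 / 0.582 = 0.557 km

0.56 km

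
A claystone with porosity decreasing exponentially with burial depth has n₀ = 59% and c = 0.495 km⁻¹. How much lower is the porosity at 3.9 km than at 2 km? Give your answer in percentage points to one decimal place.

13.4 percentage points

n(2) = 0.59·e^(−0.495×2) = 0.2192
n(3.9) = 0.59·e^(−0.495×3.9) = 0.0856
Δn = 0.2192 − 0.0856 = 0.1336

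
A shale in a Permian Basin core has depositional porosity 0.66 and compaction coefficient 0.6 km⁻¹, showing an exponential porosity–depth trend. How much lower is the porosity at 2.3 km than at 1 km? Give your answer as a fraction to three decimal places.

0.196

φ(1) = 0.66·e^(−0.6×1) = 0.3622
φ(2.3) = 0.66·e^(−0.6×2.3) = 0.1660
Δφ = 0.3622 − 0.1660 = 0.1962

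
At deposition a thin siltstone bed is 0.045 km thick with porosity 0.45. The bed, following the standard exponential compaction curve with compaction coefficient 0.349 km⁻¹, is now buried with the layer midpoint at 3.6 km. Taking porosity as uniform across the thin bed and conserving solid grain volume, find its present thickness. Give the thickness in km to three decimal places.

0.028 km

Porosity at 3.6 km: φ = 0.45·exp(−0.349×3.6) = 0.1281
Solid-volume conservation: h(1−φ) = h₀(1−φ₀) ⇒ h = h₀·(1−φ₀)/(1−φ)
h = 0.045 × (1 − 0.45)/(1 − 0.1281) = 0.045 × 0.6308 = 0.0284 km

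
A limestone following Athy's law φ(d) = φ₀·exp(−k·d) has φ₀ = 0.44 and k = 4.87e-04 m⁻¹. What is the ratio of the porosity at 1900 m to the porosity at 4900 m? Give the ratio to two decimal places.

4.31

Working in km (1 km = 1000 m; k in km⁻¹ = k in m⁻¹ × 1000):
φ(d₁)/φ(d₂) = e^(−k·d₁)/e^(−k·d₂) = e^{k(d₂−d₁)}
= exp(0.487 × 3) = exp(1.461) = 4.3103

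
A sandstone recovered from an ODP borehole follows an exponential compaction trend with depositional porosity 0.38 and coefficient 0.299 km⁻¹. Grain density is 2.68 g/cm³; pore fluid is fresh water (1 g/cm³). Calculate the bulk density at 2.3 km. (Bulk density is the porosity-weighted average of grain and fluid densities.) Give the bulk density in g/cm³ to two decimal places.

Porosity at depth: phi = 0.38·exp(−0.299×2.3) = 0.38×0.5027 = 0.1910
Bulk density: ρ_b = (1−phi)ρ_g + phi·ρ_f = 0.8090×2.68 + 0.1910×1
       = 2.168 + 0.191 = 2.359 g/cm³

2.36 g/cm³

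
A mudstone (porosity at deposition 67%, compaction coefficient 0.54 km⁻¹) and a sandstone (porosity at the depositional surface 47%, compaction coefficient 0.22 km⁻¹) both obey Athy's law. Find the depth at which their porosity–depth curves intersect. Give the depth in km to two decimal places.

Set φ₀ₐ e^(−cₐZ) = φ₀ᵦ e^(−cᵦZ) ⇒ ln(φ₀ₐ/φ₀ᵦ) = (cₐ − cᵦ)·Z
Z = ln(0.67/0.47) / (0.54 − 0.22) = 0.3545 / 0.32 = 1.108 km

1.11 km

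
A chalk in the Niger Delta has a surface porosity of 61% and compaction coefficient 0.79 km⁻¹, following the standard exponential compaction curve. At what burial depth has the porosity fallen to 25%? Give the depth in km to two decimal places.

1.13 km

Invert Athy's law: Z = ln(phi₀/phi) / c
Z = ln(0.61/0.25) / 0.79 = ln(2.44) / 0.79 = 0.8920 / 0.79 = 1.129 km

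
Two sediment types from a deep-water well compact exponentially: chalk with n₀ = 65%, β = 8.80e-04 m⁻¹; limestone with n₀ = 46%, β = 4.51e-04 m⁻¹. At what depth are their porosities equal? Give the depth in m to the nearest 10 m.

Working in km (1 km = 1000 m; β in km⁻¹ = β in m⁻¹ × 1000):
Set n₀ₐ e^(−βₐd) = n₀ᵦ e^(−βᵦd) ⇒ ln(n₀ₐ/n₀ᵦ) = (βₐ − βᵦ)·d
d = ln(0.65/0.46) / (0.88 − 0.451) = 0.3457 / 0.429 = 0.806 km

810 m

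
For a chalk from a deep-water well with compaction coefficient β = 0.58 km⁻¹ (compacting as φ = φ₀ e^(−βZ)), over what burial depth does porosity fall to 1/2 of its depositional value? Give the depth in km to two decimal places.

φ/φ₀ = 1/2 ⇒ exp(−β·Z) = 1/2 ⇒ Z = ln(2) / β
Z = 0.6931 / 0.58 = 1.195 km

1.20 km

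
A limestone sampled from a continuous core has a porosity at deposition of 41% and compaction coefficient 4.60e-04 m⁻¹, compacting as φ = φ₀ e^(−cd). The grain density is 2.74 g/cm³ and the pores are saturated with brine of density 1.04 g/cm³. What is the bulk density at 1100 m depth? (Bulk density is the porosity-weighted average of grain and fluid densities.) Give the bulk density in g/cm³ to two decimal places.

Working in km (1 km = 1000 m; c in km⁻¹ = c in m⁻¹ × 1000):
Porosity at depth: φ = 0.41·exp(−0.46×1.1) = 0.41×0.6029 = 0.2472
Bulk density: ρ_b = (1−φ)ρ_g + φ·ρ_f = 0.7528×2.74 + 0.2472×1.04
       = 2.063 + 0.257 = 2.320 g/cm³

2.32 g/cm³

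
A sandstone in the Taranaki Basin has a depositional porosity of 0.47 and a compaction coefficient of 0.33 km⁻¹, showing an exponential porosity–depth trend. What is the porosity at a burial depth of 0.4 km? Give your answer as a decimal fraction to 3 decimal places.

0.412

φ = φ₀·exp(−k·z) = 0.47 × exp(−0.33 × 0.4) = 0.47 × exp(−0.132)
  = 0.47 × 0.8763 = 0.4119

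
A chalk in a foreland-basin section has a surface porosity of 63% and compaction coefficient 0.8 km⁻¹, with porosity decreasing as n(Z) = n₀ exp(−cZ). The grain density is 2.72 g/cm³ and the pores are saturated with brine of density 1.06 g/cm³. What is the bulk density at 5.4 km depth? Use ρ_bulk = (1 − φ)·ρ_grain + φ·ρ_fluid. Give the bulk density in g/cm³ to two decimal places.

Porosity at depth: n = 0.63·exp(−0.8×5.4) = 0.63×0.0133 = 0.0084
Bulk density: ρ_b = (1−n)ρ_g + n·ρ_f = 0.9916×2.72 + 0.0084×1.06
       = 2.697 + 0.009 = 2.706 g/cm³

2.71 g/cm³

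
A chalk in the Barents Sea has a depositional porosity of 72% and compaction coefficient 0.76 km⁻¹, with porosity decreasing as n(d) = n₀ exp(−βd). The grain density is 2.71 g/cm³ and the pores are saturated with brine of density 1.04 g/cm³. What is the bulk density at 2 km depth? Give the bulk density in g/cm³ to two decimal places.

Porosity at depth: n = 0.72·exp(−0.76×2) = 0.72×0.2187 = 0.1575
Bulk density: ρ_b = (1−n)ρ_g + n·ρ_f = 0.8425×2.71 + 0.1575×1.04
       = 2.283 + 0.164 = 2.447 g/cm³

2.45 g/cm³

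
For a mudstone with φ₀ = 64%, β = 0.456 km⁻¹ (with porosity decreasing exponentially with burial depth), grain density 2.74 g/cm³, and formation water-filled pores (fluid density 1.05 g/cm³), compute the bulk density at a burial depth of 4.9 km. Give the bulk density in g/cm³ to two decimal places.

2.62 g/cm³

Porosity at depth: φ = 0.64·exp(−0.456×4.9) = 0.64×0.1071 = 0.0685
Bulk density: ρ_b = (1−φ)ρ_g + φ·ρ_f = 0.9315×2.74 + 0.0685×1.05
       = 2.552 + 0.072 = 2.624 g/cm³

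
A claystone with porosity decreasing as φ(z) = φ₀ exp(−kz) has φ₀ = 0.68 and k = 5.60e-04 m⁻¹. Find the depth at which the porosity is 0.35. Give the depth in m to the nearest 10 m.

Working in km (1 km = 1000 m; k in km⁻¹ = k in m⁻¹ × 1000):
Invert Athy's law: z = ln(φ₀/φ) / k
z = ln(0.68/0.35) / 0.56 = ln(1.943) / 0.56 = 0.6642 / 0.56 = 1.186 km

1190 m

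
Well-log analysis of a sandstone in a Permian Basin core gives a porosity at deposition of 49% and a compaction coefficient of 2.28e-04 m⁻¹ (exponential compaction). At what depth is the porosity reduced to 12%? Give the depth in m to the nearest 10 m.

6170 m

Working in km (1 km = 1000 m; k in km⁻¹ = k in m⁻¹ × 1000):
Invert Athy's law: d = ln(n₀/n) / k
d = ln(0.49/0.12) / 0.228 = ln(4.083) / 0.228 = 1.4069 / 0.228 = 6.171 km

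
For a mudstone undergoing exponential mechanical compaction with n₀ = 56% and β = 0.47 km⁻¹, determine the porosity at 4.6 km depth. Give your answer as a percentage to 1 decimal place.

6.4%

n = n₀·exp(−β·Z) = 0.56 × exp(−0.47 × 4.6) = 0.56 × exp(−2.162)
  = 0.56 × 0.1151 = 0.0645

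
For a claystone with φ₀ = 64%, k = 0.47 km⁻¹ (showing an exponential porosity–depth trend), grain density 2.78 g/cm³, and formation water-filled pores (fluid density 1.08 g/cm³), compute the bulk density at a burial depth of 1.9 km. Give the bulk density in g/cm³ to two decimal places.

2.33 g/cm³

Porosity at depth: φ = 0.64·exp(−0.47×1.9) = 0.64×0.4094 = 0.2620
Bulk density: ρ_b = (1−φ)ρ_g + φ·ρ_f = 0.7380×2.78 + 0.2620×1.08
       = 2.052 + 0.283 = 2.335 g/cm³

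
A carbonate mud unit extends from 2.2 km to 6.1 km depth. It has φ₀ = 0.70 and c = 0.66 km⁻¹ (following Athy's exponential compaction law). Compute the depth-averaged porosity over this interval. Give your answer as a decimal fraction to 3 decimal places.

⟨φ⟩ = (1/(z₂−z₁)) ∫ φ₀ e^(−cz) dz = φ₀·(e^(−c·z₁) − e^(−c·z₂)) / (c·(z₂−z₁))
e^(−0.66×2.2) = 0.2341; e^(−0.66×6.1) = 0.0178
⟨φ⟩ = 0.7 × (0.2341 − 0.0178) / (0.66 × 3.9) = 0.7 × 0.0840 = 0.0588

0.059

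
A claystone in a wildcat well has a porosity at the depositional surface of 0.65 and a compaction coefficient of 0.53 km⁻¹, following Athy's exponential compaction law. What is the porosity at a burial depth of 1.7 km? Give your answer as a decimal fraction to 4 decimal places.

0.2640

phi = phi₀·exp(−β·d) = 0.65 × exp(−0.53 × 1.7) = 0.65 × exp(−0.901)
  = 0.65 × 0.4062 = 0.2640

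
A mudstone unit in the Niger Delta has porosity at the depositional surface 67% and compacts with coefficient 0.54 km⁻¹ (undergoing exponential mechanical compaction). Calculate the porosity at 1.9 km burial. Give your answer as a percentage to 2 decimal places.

phi = phi₀·exp(−k·Z) = 0.67 × exp(−0.54 × 1.9) = 0.67 × exp(−1.026)
  = 0.67 × 0.3584 = 0.2402

24.02%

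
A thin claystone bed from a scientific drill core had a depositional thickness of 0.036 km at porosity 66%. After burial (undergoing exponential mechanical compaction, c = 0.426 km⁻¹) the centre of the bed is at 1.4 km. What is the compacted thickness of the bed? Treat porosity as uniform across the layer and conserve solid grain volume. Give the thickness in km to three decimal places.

Porosity at 1.4 km: n = 0.66·exp(−0.426×1.4) = 0.3635
Solid-volume conservation: h(1−n) = h₀(1−n₀) ⇒ h = h₀·(1−n₀)/(1−n)
h = 0.036 × (1 − 0.66)/(1 − 0.3635) = 0.036 × 0.5342 = 0.0192 km

0.019 km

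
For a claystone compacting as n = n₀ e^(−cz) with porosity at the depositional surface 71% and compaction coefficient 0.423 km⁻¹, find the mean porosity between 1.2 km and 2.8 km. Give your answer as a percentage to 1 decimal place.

31.1%

⟨n⟩ = (1/(z₂−z₁)) ∫ n₀ e^(−cz) dz = n₀·(e^(−c·z₁) − e^(−c·z₂)) / (c·(z₂−z₁))
e^(−0.423×1.2) = 0.6019; e^(−0.423×2.8) = 0.3059
⟨n⟩ = 0.71 × (0.6019 − 0.3059) / (0.423 × 1.6) = 0.71 × 0.4374 = 0.3105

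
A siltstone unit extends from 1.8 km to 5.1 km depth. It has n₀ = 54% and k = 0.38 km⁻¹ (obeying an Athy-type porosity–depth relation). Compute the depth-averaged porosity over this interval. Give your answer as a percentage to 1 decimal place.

⟨n⟩ = (1/(Z₂−Z₁)) ∫ n₀ e^(−kZ) dZ = n₀·(e^(−k·Z₁) − e^(−k·Z₂)) / (k·(Z₂−Z₁))
e^(−0.38×1.8) = 0.5046; e^(−0.38×5.1) = 0.1440
⟨n⟩ = 0.54 × (0.5046 − 0.1440) / (0.38 × 3.3) = 0.54 × 0.2876 = 0.1553

15.5%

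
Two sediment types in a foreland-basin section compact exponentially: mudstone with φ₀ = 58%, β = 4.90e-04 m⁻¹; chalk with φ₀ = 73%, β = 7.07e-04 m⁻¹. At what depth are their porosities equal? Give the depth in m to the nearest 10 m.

1060 m

Working in km (1 km = 1000 m; β in km⁻¹ = β in m⁻¹ × 1000):
Set φ₀ₐ e^(−βₐZ) = φ₀ᵦ e^(−βᵦZ) ⇒ ln(φ₀ₐ/φ₀ᵦ) = (βₐ − βᵦ)·Z
Z = ln(0.58/0.73) / (0.49 − 0.707) = -0.2300 / -0.217 = 1.060 km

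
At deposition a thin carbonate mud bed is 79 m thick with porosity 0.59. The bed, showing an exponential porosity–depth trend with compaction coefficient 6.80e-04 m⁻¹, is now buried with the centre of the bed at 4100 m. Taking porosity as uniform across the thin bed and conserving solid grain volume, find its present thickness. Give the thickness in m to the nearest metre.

Working in km (1 km = 1000 m; β in km⁻¹ = β in m⁻¹ × 1000):
Porosity at 4.1 km: phi = 0.59·exp(−0.68×4.1) = 0.0363
Solid-volume conservation: h(1−phi) = h₀(1−phi₀) ⇒ h = h₀·(1−phi₀)/(1−phi)
h = 0.079 × (1 − 0.59)/(1 − 0.0363) = 0.079 × 0.4254 = 0.0336 km

34 m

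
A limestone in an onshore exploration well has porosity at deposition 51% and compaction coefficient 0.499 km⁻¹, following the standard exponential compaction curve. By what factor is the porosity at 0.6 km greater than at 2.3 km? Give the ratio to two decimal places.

phi(Z₁)/phi(Z₂) = e^(−β·Z₁)/e^(−β·Z₂) = e^{β(Z₂−Z₁)}
= exp(0.499 × 1.7) = exp(0.8483) = 2.3357

2.34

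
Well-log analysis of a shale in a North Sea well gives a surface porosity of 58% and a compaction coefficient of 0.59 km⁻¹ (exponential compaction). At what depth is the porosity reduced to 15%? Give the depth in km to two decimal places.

Invert Athy's law: z = ln(n₀/n) / k
z = ln(0.58/0.15) / 0.59 = ln(3.867) / 0.59 = 1.3524 / 0.59 = 2.292 km

2.29 km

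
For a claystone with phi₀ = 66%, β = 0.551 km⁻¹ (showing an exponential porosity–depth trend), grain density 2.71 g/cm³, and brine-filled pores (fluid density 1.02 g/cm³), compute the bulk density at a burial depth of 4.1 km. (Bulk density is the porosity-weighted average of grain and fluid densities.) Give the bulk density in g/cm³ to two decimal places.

2.59 g/cm³

Porosity at depth: phi = 0.66·exp(−0.551×4.1) = 0.66×0.1044 = 0.0689
Bulk density: ρ_b = (1−phi)ρ_g + phi·ρ_f = 0.9311×2.71 + 0.0689×1.02
       = 2.523 + 0.070 = 2.594 g/cm³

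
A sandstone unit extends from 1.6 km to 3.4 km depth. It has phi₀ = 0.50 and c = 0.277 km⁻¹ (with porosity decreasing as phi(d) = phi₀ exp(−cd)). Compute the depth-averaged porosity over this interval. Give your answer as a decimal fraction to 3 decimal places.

⟨phi⟩ = (1/(d₂−d₁)) ∫ phi₀ e^(−cd) dd = phi₀·(e^(−c·d₁) − e^(−c·d₂)) / (c·(d₂−d₁))
e^(−0.277×1.6) = 0.6420; e^(−0.277×3.4) = 0.3899
⟨phi⟩ = 0.5 × (0.6420 − 0.3899) / (0.277 × 1.8) = 0.5 × 0.5055 = 0.2528

0.253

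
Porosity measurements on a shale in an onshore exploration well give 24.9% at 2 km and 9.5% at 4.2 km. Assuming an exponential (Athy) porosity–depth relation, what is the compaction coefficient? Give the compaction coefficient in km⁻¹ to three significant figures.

Athy: phi(Z) = phi₀ e^(−cZ) ⇒ phi₁/phi₂ = e^{c(Z₂−Z₁)} ⇒ c = ln(phi₁/phi₂)/(Z₂−Z₁)
c = ln(0.249/0.095) / (4.2 − 2) = ln(2.621) / 2.2 = 0.9636 / 2.2 = 0.438 km⁻¹

0.438 km⁻¹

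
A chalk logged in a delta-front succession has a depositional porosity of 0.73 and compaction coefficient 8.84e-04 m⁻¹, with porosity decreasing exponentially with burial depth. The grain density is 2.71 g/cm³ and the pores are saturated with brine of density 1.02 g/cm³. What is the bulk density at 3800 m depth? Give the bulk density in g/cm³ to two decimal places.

2.67 g/cm³

Working in km (1 km = 1000 m; c in km⁻¹ = c in m⁻¹ × 1000):
Porosity at depth: φ = 0.73·exp(−0.884×3.8) = 0.73×0.0348 = 0.0254
Bulk density: ρ_b = (1−φ)ρ_g + φ·ρ_f = 0.9746×2.71 + 0.0254×1.02
       = 2.641 + 0.026 = 2.667 g/cm³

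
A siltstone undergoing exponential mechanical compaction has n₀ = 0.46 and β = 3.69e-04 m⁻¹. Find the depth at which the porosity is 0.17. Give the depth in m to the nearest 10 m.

2700 m

Working in km (1 km = 1000 m; β in km⁻¹ = β in m⁻¹ × 1000):
Invert Athy's law: Z = ln(n₀/n) / β
Z = ln(0.46/0.17) / 0.369 = ln(2.706) / 0.369 = 0.9954 / 0.369 = 2.698 km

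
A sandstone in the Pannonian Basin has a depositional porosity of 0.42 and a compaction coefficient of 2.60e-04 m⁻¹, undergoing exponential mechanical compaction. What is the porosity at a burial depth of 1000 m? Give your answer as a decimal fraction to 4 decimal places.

Working in km (1 km = 1000 m; k in km⁻¹ = k in m⁻¹ × 1000):
phi = phi₀·exp(−k·d) = 0.42 × exp(−0.26 × 1) = 0.42 × exp(−0.26)
  = 0.42 × 0.7711 = 0.3238

0.3238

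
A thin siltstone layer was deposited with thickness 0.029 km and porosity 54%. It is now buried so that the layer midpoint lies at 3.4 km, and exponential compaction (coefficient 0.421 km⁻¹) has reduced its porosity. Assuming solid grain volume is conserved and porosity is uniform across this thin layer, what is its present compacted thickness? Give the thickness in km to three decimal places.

0.015 km

Porosity at 3.4 km: φ = 0.54·exp(−0.421×3.4) = 0.1290
Solid-volume conservation: h(1−φ) = h₀(1−φ₀) ⇒ h = h₀·(1−φ₀)/(1−φ)
h = 0.029 × (1 − 0.54)/(1 − 0.1290) = 0.029 × 0.5282 = 0.0153 km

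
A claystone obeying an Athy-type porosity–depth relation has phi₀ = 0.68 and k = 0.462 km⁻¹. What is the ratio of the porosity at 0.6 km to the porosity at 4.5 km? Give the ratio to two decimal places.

6.06

phi(d₁)/phi(d₂) = e^(−k·d₁)/e^(−k·d₂) = e^{k(d₂−d₁)}
= exp(0.462 × 3.9) = exp(1.802) = 6.0605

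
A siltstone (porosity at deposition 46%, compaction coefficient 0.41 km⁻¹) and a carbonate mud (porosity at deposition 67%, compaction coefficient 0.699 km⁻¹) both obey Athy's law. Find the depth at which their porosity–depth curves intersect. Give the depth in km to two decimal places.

Set φ₀ₐ e^(−βₐz) = φ₀ᵦ e^(−βᵦz) ⇒ ln(φ₀ₐ/φ₀ᵦ) = (βₐ − βᵦ)·z
z = ln(0.46/0.67) / (0.41 − 0.699) = -0.3761 / -0.289 = 1.301 km

1.30 km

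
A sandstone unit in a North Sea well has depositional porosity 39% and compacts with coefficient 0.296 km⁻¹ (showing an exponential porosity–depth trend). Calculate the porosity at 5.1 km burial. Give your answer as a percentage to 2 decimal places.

8.62%

n = n₀·exp(−c·d) = 0.39 × exp(−0.296 × 5.1) = 0.39 × exp(−1.51)
  = 0.39 × 0.2210 = 0.0862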